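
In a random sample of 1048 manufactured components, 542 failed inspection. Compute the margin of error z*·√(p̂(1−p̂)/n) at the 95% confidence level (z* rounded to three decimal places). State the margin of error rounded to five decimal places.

p̂ = 542/1048 = 0.51718.
SE(p̂) = √(0.51718·0.48282/1048) = 0.015436.
The 95% critical value is z* = 1.960.
ME = 1.960·0.015436 = 0.03025.

ME = 0.03025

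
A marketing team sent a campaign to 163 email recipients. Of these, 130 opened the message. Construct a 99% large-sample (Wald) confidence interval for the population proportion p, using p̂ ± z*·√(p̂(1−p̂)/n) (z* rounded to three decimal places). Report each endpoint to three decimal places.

The sample proportion is 130/163 = 0.79755.
Standard error of p̂: √(0.161466/163) = √0.000990591 = 0.031474.
For 99% confidence, z* = 2.576.
Margin = 2.576·0.031474 = 0.08108.
Interval: 0.79755 ± 0.08108 → (0.716, 0.879).

(0.716, 0.879)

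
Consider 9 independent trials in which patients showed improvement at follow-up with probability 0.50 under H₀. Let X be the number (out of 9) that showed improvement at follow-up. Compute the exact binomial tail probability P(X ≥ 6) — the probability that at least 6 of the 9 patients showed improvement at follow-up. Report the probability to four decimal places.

X ~ Binomial(n=9, p=0.50).
P(X ≥ 6) = C(9,6)·0.50^6·0.50^3 + C(9,7)·0.50^7·0.50^2 + C(9,8)·0.50^8·0.50^1 + C(9,9)·0.50^9·0.50^0.
= 0.164062 + 0.070312 + 0.017578 + 0.001953 = 0.2539.

P = 0.2539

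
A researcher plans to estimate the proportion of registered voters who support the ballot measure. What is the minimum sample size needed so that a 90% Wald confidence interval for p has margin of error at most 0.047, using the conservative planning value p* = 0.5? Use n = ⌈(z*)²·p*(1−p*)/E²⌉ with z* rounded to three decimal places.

For 90% confidence, z* = 1.645.
p*(1−p*) = 0.2500.
Required n before rounding: 2.706025 × 0.2500 / 0.047² = 306.250.
Rounding up, n = 307.

n = 307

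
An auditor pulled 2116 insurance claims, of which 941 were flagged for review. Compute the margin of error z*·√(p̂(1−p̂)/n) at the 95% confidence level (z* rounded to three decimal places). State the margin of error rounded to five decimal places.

With x = 941 successes in n = 2116, p̂ = 0.44471.
SE(p̂) = √(0.44471·0.55529/2116) = 0.010803.
For 95% confidence, z* = 1.960.
ME = 1.960·0.010803 = 0.02117.

ME = 0.02117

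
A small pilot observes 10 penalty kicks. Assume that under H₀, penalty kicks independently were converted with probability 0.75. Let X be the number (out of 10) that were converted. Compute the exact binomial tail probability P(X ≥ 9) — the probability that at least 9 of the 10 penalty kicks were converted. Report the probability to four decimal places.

X ~ Binomial(n=10, p=0.75).
P(X ≥ 9) = C(10,9)·0.75^9·0.25^1 + C(10,10)·0.75^10·0.25^0.
= 0.187712 + 0.056314 = 0.2440.

P = 0.2440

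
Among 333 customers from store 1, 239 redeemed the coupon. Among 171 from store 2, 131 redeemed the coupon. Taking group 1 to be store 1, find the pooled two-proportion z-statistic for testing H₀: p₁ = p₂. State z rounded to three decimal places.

Sample proportions: p̂₁ = 239/333 = 0.71772 and p̂₂ = 131/171 = 0.76608.
Pooled p̂ = (239+131)/(333+171) = 370/504 = 0.73413.
Pooled SE = √[0.1951846·0.00885096] ≈ 0.041564.
z = (p̂₁ − p̂₂)/SE = (0.71772 − 0.76608)/0.041564 = -0.04836/0.041564 = -1.164.

z = -1.164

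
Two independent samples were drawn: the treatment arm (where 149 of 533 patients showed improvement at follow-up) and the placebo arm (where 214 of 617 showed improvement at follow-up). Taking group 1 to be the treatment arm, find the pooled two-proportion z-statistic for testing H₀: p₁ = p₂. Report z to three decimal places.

z = -2.448

p̂₁ = 149/533 = 0.27955, p̂₂ = 214/617 = 0.34684.
Pooling: p̂ = 363/1150 = 0.31565.
SE = √[p̂(1−p̂)(1/n₁+1/n₂)] = √[0.31565·0.68435·(1/533+1/617)] ≈ 0.027484.
z = -0.06729/0.027484 = -2.448.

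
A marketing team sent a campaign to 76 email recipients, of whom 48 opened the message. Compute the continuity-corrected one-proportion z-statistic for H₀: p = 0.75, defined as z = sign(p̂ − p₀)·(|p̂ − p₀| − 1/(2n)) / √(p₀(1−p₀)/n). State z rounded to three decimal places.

The sample proportion is 48/76 = 0.63158. p̂ − p₀ = -0.118421.
1/(2n) = 0.006579.
Corrected numerator: |-0.118421| − 0.006579 = 0.111842.
Null standard error: √(0.75·0.25/76) = √0.002467105 = 0.049670.
z = −0.111842/0.049670 = -2.252.

z = -2.252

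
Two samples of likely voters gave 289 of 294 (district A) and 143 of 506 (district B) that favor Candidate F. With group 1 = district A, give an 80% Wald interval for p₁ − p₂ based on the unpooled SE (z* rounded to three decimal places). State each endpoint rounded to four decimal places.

p̂₁ = 0.98299, p̂₂ = 0.28261, so the observed difference is 0.70038.
Unpooled SE = √(p̂₁(1−p̂₁)/n₁ + p̂₂(1−p̂₂)/n₂) = √(0.000056862 + 0.000400674) = 0.021390.
z* = 1.282 at the 80% level. Margin of error = 0.02742.
So the interval runs from 0.6730 to 0.7278.

(0.6730, 0.7278)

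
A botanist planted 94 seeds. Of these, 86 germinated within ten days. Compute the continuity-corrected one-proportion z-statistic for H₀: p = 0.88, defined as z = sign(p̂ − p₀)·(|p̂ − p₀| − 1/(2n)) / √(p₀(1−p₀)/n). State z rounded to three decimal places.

The sample proportion is 86/94 = 0.91489. p̂ − p₀ = 0.034894.
1/(2n) = 0.005319.
Corrected numerator: |0.034894| − 0.005319 = 0.029575.
Null standard error: √(0.88·0.12/94) = √0.001123404 = 0.033517.
z = (+)0.029575/0.033517 = 0.882.

z = 0.882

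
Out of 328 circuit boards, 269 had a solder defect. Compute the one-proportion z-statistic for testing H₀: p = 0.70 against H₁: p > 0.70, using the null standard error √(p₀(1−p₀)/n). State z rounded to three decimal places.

z = 4.747

The sample proportion is 269/328 = 0.82012.
Under H₀, SE = √(p₀(1−p₀)/n) = √(0.70·0.30/328) = √0.000640244 = 0.025303.
z = (p̂ − p₀)/SE = (0.82012 − 0.70)/0.025303 = 4.747.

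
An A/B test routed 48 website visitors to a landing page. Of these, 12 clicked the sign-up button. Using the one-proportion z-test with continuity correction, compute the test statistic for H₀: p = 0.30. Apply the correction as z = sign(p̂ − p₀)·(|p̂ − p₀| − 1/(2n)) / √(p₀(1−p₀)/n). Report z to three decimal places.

p̂ = 12/48 = 0.25000. p̂ − p₀ = -0.050000.
1/(2n) = 0.010417.
Corrected numerator: |-0.050000| − 0.010417 = 0.039583.
Under H₀, SE = √(p₀(1−p₀)/n) = √(0.30·0.70/48) = √0.004375000 = 0.066144.
z = (−)0.039583/0.066144 = -0.598.

z = -0.598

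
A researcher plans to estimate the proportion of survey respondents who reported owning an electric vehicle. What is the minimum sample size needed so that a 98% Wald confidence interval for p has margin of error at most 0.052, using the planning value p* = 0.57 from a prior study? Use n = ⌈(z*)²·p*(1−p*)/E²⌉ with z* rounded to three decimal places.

n = 491

For 98% confidence, z* = 2.326.
p*(1−p*) = 0.57·0.43 = 0.2451.
(z*)²·p*(1−p*)/E² = 5.410276·0.2451/0.002704 = 490.406.
Rounding up, n = 491.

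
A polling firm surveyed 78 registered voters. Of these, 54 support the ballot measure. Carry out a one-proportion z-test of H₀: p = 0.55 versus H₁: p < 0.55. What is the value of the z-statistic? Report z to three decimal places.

The sample proportion is 54/78 = 0.69231.
SE₀ = √(0.55·0.45/78) = 0.056330.
z = (p̂ − p₀)/SE = (0.69231 − 0.55)/0.056330 = 2.526.

z = 2.526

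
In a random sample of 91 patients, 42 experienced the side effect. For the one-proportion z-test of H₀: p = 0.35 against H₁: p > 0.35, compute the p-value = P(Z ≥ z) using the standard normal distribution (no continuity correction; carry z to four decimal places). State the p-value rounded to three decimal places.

Sample proportion p̂ = 42/91 = 0.46154.
SE₀ = √(0.35·0.65/91) = 0.050000.
Test statistic (full precision, shown to 4 dp): z = (42/91 − 0.35)/SE₀ ≈ 2.2308.
From the standard normal, P(Z ≥ z) = 0.013.

p-value = 0.013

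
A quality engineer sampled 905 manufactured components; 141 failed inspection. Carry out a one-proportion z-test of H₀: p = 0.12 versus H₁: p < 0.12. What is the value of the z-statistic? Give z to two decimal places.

z = 3.31

p̂ = 141/905 = 0.15580.
Null standard error: √(0.12·0.88/905) = √0.000116685 = 0.010802.
z = (0.15580 − 0.12)/0.010802 = 0.03580/0.010802 = 3.31.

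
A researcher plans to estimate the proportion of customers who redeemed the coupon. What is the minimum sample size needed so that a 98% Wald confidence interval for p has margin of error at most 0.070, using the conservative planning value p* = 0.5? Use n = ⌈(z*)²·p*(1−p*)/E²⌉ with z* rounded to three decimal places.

n = 277

The 98% critical value is z* = 2.326.
p*(1−p*) = 0.2500.
Required n before rounding: 5.410276 × 0.2500 / 0.070² = 276.034.
⌈276.034⌉ = 277.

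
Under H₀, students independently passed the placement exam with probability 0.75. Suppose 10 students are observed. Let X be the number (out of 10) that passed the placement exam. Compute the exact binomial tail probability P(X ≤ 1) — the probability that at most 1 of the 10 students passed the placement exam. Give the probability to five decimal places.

X ~ Binomial(n=10, p=0.75).
P(X ≤ 1) = C(10,0)·0.75^0·0.25^10 + C(10,1)·0.75^1·0.25^9.
= 0.000001 + 0.000029 = 0.00003.

P = 0.00003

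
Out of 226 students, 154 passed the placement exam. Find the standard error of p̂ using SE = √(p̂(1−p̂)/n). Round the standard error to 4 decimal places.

With x = 154 successes in n = 226, p̂ = 0.68142.
p̂(1−p̂) = 0.68142·0.31858 = 0.217087.
Dividing by n and taking the root: √0.000960562 = 0.0310.

SE = 0.0310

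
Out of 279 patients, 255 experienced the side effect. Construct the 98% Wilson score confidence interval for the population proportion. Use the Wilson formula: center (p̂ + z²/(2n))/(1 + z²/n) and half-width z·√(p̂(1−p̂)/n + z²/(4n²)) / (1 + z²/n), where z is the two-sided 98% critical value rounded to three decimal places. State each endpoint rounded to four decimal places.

p̂ = 255/279 = 0.91398; z = 2.326, so z² = 5.410276.
1 + z²/n = 1.019392.
Adjusted center: (0.91398 + z²/(2n))/1.019392 = 0.90610.
Radicand: p̂(1−p̂)/n + z²/(4n²) = 0.000281799 + 0.000017376 = 0.000299175.
Half-width = 2.326·√0.000299175/1.019392 = 0.03947.
Interval: 0.90610 ± 0.03947 → (0.8666, 0.9456).

(0.8666, 0.9456)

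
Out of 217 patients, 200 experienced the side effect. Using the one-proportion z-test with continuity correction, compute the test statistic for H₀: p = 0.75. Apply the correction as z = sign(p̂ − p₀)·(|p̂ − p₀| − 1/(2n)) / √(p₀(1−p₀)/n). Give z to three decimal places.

p̂ = 200/217 = 0.92166. p̂ − p₀ = 0.171659.
1/(2n) = 0.002304.
Corrected numerator: |0.171659| − 0.002304 = 0.169355.
Null standard error: √(0.75·0.25/217) = √0.000864055 = 0.029395.
z = (+)0.169355/0.029395 = 5.761.

z = 5.761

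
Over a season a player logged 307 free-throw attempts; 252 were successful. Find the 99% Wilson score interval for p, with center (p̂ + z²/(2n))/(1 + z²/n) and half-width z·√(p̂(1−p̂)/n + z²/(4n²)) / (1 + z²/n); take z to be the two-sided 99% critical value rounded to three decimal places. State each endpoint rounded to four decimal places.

(0.7579, 0.8702)

p̂ = 252/307 = 0.82085; z = 2.576, so z² = 6.635776.
1 + z²/n = 1.021615.
Adjusted center: (0.82085 + z²/(2n))/1.021615 = 0.81406.
Radicand: p̂(1−p̂)/n + z²/(4n²) = 0.000479014 + 0.000017602 = 0.000496616.
Half-width = 2.576·√0.000496616/1.021615 = 0.05619.
Interval: 0.81406 ± 0.05619 → (0.7579, 0.8702).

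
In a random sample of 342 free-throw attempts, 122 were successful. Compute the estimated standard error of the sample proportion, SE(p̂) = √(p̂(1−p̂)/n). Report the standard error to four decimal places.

SE = 0.0259

With x = 122 successes in n = 342, p̂ = 0.35673.
p̂(1−p̂) = 0.35673·0.64327 = 0.229474.
Dividing by n and taking the root: √0.000670977 = 0.0259.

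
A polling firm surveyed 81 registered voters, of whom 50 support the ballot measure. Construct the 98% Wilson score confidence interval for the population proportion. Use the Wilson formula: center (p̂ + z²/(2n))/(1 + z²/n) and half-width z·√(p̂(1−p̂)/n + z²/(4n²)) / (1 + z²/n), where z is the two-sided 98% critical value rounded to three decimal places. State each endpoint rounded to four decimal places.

p̂ = 50/81 = 0.61728; z = 2.326, so z² = 5.410276.
1 + z²/n = 1.066794.
Adjusted center: (0.61728 + z²/(2n))/1.066794 = 0.60994.
Radicand: p̂(1−p̂)/n + z²/(4n²) = 0.002916598 + 0.000206153 = 0.003122751.
Half-width = z·√(radicand)/denom = 2.326·0.055882/1.066794 = 0.12184.
Interval: 0.60994 ± 0.12184 → (0.4881, 0.7318).

(0.4881, 0.7318)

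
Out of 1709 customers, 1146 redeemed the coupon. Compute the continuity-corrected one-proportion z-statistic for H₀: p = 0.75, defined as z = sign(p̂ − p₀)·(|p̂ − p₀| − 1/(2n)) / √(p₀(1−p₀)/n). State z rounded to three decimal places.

Sample proportion p̂ = 1146/1709 = 0.67057. p̂ − p₀ = -0.079432.
Continuity correction 1/(2n) = 1/3418 = 0.000293.
Corrected numerator: |-0.079432| − 0.000293 = 0.079139.
SE₀ = √(0.75·0.25/1709) = 0.010474.
z = (−)0.079139/0.010474 = -7.556.

z = -7.556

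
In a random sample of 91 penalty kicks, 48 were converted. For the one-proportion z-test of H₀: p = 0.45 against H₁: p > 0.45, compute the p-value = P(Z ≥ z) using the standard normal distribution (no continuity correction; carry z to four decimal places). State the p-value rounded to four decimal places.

p-value = 0.0687

With x = 48 successes in n = 91, p̂ = 0.52747.
Null standard error: √(0.45·0.55/91) = √0.002719780 = 0.052152.
Test statistic (full precision, shown to 4 dp): z = (48/91 − 0.45)/SE₀ ≈ 1.4855.
p-value = P(Z ≥ z) with z = 1.4855 → 0.0687.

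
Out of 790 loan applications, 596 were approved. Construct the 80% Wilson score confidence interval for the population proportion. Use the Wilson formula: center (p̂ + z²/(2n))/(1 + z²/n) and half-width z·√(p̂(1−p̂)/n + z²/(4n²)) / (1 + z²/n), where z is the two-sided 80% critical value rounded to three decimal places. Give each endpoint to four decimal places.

p̂ = 596/790 = 0.75443; z = 1.282, so z² = 1.643524.
Denominator 1 + z²/n = 1 + 1.643524/790 = 1.002080.
Center = (0.75443 + 0.001040)/1.002080 = 0.75390.
Radicand: p̂(1−p̂)/n + z²/(4n²) = 0.000234513 + 0.000000658 = 0.000235171.
Half-width = 1.282·√0.000235171/1.002080 = 0.01962.
So the interval runs from 0.7343 to 0.7735.

(0.7343, 0.7735)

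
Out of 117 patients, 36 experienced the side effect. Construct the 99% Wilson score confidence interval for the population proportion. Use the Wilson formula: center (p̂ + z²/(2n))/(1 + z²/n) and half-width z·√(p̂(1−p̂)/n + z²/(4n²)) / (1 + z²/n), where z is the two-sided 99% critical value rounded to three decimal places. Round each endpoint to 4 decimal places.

(0.2106, 0.4254)

Here p̂ = 36/117 = 0.30769 and z = 2.576 (z² = 6.635776).
1 + z²/n = 1.056716.
Center = (0.30769 + 0.028358)/1.056716 = 0.31801.
Radicand: p̂(1−p̂)/n + z²/(4n²) = 0.001820665 + 0.000121188 = 0.001941853.
Half-width = 2.576·√0.001941853/1.056716 = 0.10742.
Interval: 0.31801 ± 0.10742 → (0.2106, 0.4254).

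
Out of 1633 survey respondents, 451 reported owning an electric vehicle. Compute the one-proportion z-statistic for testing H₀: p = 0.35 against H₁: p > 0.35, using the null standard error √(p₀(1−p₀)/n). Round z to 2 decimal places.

Sample proportion p̂ = 451/1633 = 0.27618.
Null standard error: √(0.35·0.65/1633) = √0.000139314 = 0.011803.
z = (0.27618 − 0.35)/0.011803 = -0.07382/0.011803 = -6.25.

z = -6.25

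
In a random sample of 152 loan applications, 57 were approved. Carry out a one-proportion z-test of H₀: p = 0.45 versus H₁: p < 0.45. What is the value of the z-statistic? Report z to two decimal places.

z = -1.86

With x = 57 successes in n = 152, p̂ = 0.37500.
SE₀ = √(0.45·0.55/152) = 0.040352.
Test statistic: z = -0.07500/0.040352 = -1.86.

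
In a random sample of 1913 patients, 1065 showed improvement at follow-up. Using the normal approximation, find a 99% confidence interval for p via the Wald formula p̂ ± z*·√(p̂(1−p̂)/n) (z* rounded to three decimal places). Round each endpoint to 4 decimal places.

Sample proportion p̂ = 1065/1913 = 0.55672.
SE(p̂) = √(0.55672·0.44328/1913) = 0.011358.
z* = 2.576 at the 99% level.
Margin = 2.576·0.011358 = 0.02926.
CI: 0.55672 ± 0.02926 = (0.5275, 0.5860).

(0.5275, 0.5860)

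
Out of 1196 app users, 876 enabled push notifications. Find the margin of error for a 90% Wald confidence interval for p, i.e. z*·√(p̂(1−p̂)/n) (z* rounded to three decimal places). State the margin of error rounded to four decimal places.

The sample proportion is 876/1196 = 0.73244.
SE = √(p̂(1−p̂)/n) = √(0.195971/1196) = 0.012801.
The 90% critical value is z* = 1.645.
So ME = 0.0211.

ME = 0.0211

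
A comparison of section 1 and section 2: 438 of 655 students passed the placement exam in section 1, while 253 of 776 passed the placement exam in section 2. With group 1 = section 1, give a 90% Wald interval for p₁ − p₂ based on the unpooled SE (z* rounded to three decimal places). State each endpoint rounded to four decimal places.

p̂₁ = 438/655 = 0.66870, p̂₂ = 253/776 = 0.32603; p̂₁ − p̂₂ = 0.34267.
SE = √(0.000338228 + 0.000283163) = √0.000621391 = 0.024928.
For 90% confidence, z* = 1.645. Margin of error = 0.04101.
CI: 0.34267 ± 0.04101 = (0.3017, 0.3837).

(0.3017, 0.3837)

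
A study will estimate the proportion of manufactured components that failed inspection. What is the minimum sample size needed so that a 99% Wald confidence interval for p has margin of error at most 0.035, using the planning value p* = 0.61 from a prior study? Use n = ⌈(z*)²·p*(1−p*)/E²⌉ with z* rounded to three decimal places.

n = 1289

z* = 2.576 at the 99% level.
p*(1−p*) = 0.2379.
Required n before rounding: 6.635776 × 0.2379 / 0.035² = 1288.695.
⌈1288.695⌉ = 1289.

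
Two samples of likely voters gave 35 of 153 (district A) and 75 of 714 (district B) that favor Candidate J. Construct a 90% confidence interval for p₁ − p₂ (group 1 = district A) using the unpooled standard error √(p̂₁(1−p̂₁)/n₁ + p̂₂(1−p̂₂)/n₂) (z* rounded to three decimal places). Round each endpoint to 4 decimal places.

p̂₁ = 0.22876, p̂₂ = 0.10504, so the observed difference is 0.12372.
Unpooled SE = √(p̂₁(1−p̂₁)/n₁ + p̂₂(1−p̂₂)/n₂) = √(0.001153123 + 0.000131664) = 0.035844.
The 90% critical value is z* = 1.645. Margin of error = 0.05896.
CI: 0.12372 ± 0.05896 = (0.0648, 0.1827).

(0.0648, 0.1827)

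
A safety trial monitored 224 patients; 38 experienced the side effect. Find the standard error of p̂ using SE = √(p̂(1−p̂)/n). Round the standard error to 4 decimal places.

With x = 38 successes in n = 224, p̂ = 0.16964.
p̂(1−p̂) = 0.140862.
SE = √(0.140862/224) = √0.000628848 = 0.0251.

SE = 0.0251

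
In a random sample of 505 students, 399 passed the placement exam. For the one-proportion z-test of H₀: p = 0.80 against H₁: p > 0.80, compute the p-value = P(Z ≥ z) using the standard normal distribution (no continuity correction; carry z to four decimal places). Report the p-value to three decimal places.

p-value = 0.711

The sample proportion is 399/505 = 0.79010.
Null standard error: √(0.80·0.20/505) = √0.000316832 = 0.017800.
Test statistic (full precision, shown to 4 dp): z = (399/505 − 0.80)/SE₀ ≈ -0.5562.
p-value = P(Z ≥ z) with z = -0.5562 → 0.711.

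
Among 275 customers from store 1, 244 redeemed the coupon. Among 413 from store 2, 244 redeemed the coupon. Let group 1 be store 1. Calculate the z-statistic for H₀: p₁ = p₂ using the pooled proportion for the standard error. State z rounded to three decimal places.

p̂₁ = 244/275 = 0.88727, p̂₂ = 244/413 = 0.59080.
Pooled p̂ = (244+244)/(275+413) = 488/688 = 0.70930.
Pooled SE = √[0.2061925·0.00605767] ≈ 0.035342.
z = (p̂₁ − p̂₂)/SE = (0.88727 − 0.59080)/0.035342 = 0.29647/0.035342 = 8.389.

z = 8.389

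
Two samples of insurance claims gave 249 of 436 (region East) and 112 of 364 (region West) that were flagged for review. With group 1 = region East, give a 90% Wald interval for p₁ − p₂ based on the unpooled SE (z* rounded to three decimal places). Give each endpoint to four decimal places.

(0.2077, 0.3191)

p̂₁ = 249/436 = 0.57110, p̂₂ = 112/364 = 0.30769; p̂₁ − p̂₂ = 0.26341.
Unpooled SE = √(p̂₁(1−p̂₁)/n₁ + p̂₂(1−p̂₂)/n₂) = √(0.000561800 + 0.000585214) = 0.033868.
z* = 1.645 at the 90% level. Margin of error = 0.05571.
Interval: 0.26341 ± 0.05571 → (0.2077, 0.3191).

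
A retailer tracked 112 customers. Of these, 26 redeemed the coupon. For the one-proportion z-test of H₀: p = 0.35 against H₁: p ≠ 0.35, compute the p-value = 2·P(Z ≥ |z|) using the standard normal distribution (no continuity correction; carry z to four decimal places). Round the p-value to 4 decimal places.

p-value = 0.0089

Sample proportion p̂ = 26/112 = 0.23214.
Null standard error: √(0.35·0.65/112) = √0.002031250 = 0.045069.
Test statistic (full precision, shown to 4 dp): z = (26/112 − 0.35)/SE₀ ≈ -2.6150.
p-value = 2·P(Z ≥ |z|) with z = -2.6150 → 0.0089.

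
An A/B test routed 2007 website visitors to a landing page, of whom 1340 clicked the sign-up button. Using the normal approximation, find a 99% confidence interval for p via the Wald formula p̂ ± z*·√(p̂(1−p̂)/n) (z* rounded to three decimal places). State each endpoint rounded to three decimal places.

(0.641, 0.695)

Sample proportion p̂ = 1340/2007 = 0.66766.
SE = √(p̂(1−p̂)/n) = √(0.221889/2007) = 0.010515.
z* = 2.576 at the 99% level.
Margin = 2.576·0.010515 = 0.02709.
CI: 0.66766 ± 0.02709 = (0.641, 0.695).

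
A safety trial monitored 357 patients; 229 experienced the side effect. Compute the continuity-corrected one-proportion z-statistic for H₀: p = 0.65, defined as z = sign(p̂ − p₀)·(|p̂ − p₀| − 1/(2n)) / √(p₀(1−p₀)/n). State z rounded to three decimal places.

z = -0.283

With x = 229 successes in n = 357, p̂ = 0.64146. p̂ − p₀ = -0.008543.
Continuity correction 1/(2n) = 1/714 = 0.001401.
Corrected numerator: |-0.008543| − 0.001401 = 0.007142.
Under H₀, SE = √(p₀(1−p₀)/n) = √(0.65·0.35/357) = √0.000637255 = 0.025244.
z = (−)0.007142/0.025244 = -0.283.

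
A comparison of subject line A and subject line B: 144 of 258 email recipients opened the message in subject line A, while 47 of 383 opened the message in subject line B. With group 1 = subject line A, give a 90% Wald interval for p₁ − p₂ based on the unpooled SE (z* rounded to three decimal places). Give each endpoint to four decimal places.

(0.3776, 0.4933)

p̂₁ = 0.55814, p̂₂ = 0.12272, so the observed difference is 0.43542.
SE = √(0.000955891 + 0.000281087) = √0.001236978 = 0.035171.
For 90% confidence, z* = 1.645. Margin of error = 0.05786.
Interval: 0.43542 ± 0.05786 → (0.3776, 0.4933).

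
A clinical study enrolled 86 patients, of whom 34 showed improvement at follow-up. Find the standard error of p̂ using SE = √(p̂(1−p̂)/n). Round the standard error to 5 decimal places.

p̂ = 34/86 = 0.39535.
p̂(1−p̂) = 0.39535·0.60465 = 0.239048.
SE = √(0.239048/86) = √0.002779628 = 0.05272.

SE = 0.05272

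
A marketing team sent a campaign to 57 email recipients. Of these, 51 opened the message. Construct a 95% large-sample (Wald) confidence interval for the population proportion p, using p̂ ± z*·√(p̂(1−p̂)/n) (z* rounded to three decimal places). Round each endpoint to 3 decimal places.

(0.815, 0.974)

With x = 51 successes in n = 57, p̂ = 0.89474.
SE = √(p̂(1−p̂)/n) = √(0.094183/57) = 0.040649.
z* = 1.960 at the 95% level.
Margin of error: 1.960 × 0.040649 = 0.07967.
So the interval runs from 0.815 to 0.974.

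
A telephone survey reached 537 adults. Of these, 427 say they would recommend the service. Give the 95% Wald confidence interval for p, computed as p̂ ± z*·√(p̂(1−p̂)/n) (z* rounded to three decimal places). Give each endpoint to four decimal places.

(0.7610, 0.8293)

The sample proportion is 427/537 = 0.79516.
SE(p̂) = √(0.79516·0.20484/537) = 0.017416.
The 95% critical value is z* = 1.960.
Margin = 1.960·0.017416 = 0.03414.
CI: 0.79516 ± 0.03414 = (0.7610, 0.8293).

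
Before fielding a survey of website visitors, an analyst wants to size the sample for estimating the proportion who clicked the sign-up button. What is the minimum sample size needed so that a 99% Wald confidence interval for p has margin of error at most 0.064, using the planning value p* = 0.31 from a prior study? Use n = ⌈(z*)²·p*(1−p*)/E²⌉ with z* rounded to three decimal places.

n = 347

For 99% confidence, z* = 2.576.
p*(1−p*) = 0.31·0.69 = 0.2139.
Required n before rounding: 6.635776 × 0.2139 / 0.064² = 346.531.
⌈346.531⌉ = 347.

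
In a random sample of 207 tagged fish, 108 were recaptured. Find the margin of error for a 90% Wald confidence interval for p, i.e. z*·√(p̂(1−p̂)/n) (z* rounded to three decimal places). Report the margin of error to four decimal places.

ME = 0.0571

Sample proportion p̂ = 108/207 = 0.52174.
Standard error of p̂: √(0.249527/207) = √0.001205446 = 0.034720.
For 90% confidence, z* = 1.645.
Margin of error = z*·SE = 1.645 × 0.034720 = 0.0571.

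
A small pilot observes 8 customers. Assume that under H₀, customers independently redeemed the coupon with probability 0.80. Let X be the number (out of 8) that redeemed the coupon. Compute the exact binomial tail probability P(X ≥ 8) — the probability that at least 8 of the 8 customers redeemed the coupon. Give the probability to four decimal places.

X is binomial with n = 8 and p = 0.80.
P(X ≥ 8) = C(8,8)·0.80^8·0.20^0.
= 0.167772 = 0.1678.

P = 0.1678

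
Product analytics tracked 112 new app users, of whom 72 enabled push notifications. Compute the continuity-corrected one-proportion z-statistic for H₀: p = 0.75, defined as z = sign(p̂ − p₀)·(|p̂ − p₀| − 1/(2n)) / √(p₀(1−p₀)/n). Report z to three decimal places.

Sample proportion p̂ = 72/112 = 0.64286. p̂ − p₀ = -0.107143.
1/(2n) = 0.004464.
Corrected numerator: |-0.107143| − 0.004464 = 0.102679.
SE₀ = √(0.75·0.25/112) = 0.040916.
z = (−)0.102679/0.040916 = -2.510.

z = -2.510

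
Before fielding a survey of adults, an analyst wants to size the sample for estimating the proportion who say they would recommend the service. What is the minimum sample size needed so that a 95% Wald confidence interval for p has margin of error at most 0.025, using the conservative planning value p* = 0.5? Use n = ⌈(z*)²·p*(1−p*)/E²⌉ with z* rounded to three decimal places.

n = 1537

The 95% critical value is z* = 1.960.
p*(1−p*) = 0.50·0.50 = 0.2500.
(z*)²·p*(1−p*)/E² = 3.841600·0.2500/0.000625 = 1536.640.
⌈1536.640⌉ = 1537.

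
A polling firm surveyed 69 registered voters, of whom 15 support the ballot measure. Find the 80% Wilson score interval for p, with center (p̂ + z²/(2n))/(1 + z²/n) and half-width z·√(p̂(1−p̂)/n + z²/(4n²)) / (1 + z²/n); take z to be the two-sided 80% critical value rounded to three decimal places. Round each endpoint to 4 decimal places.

p̂ = 15/69 = 0.21739; z = 1.282, so z² = 1.643524.
Denominator 1 + z²/n = 1 + 1.643524/69 = 1.023819.
Adjusted center: (0.21739 + z²/(2n))/1.023819 = 0.22397.
Radicand: p̂(1−p̂)/n + z²/(4n²) = 0.002465686 + 0.000086301 = 0.002551987.
Half-width = 1.282·√0.002551987/1.023819 = 0.06326.
CI: 0.22397 ± 0.06326 = (0.1607, 0.2872).

(0.1607, 0.2872)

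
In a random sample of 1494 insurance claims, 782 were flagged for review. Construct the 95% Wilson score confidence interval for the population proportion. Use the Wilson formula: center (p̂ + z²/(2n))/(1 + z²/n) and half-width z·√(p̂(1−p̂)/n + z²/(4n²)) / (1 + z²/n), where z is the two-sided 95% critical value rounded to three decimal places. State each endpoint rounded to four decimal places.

(0.4981, 0.5487)

Here p̂ = 782/1494 = 0.52343 and z = 1.960 (z² = 3.841600).
1 + z²/n = 1.002571.
Center = (0.52343 + 0.001286)/1.002571 = 0.52337.
Radicand: p̂(1−p̂)/n + z²/(4n²) = 0.000166969 + 0.000000430 = 0.000167399.
Half-width = z·√(radicand)/denom = 1.960·0.012938/1.002571 = 0.02529.
So the interval runs from 0.4981 to 0.5487.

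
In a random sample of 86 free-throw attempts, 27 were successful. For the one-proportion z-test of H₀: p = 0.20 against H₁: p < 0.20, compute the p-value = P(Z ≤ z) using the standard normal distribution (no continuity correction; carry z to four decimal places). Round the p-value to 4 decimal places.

Sample proportion p̂ = 27/86 = 0.31395.
Null standard error: √(0.20·0.80/86) = √0.001860465 = 0.043133.
z = (p̂ − p₀)/SE = (27/86 − 0.20)/0.043133 ≈ 2.6419.
From the standard normal, P(Z ≤ z) = 0.9959.

p-value = 0.9959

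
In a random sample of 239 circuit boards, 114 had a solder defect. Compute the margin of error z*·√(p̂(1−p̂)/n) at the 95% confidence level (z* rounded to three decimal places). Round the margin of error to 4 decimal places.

Sample proportion p̂ = 114/239 = 0.47699.
SE(p̂) = √(0.47699·0.52301/239) = 0.032308.
The 95% critical value is z* = 1.960.
ME = 1.960·0.032308 = 0.0633.

ME = 0.0633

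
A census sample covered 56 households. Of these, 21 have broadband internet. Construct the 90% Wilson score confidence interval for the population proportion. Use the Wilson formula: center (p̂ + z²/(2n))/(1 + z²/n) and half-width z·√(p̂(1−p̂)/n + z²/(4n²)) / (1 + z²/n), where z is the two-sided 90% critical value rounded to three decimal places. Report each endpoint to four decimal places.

Here p̂ = 21/56 = 0.37500 and z = 1.645 (z² = 2.706025).
Denominator 1 + z²/n = 1 + 2.706025/56 = 1.048322.
Adjusted center: (0.37500 + z²/(2n))/1.048322 = 0.38076.
Radicand: p̂(1−p̂)/n + z²/(4n²) = 0.004185268 + 0.000215723 = 0.004400991.
Half-width = 1.645·√0.004400991/1.048322 = 0.10410.
So the interval runs from 0.2767 to 0.4849.

(0.2767, 0.4849)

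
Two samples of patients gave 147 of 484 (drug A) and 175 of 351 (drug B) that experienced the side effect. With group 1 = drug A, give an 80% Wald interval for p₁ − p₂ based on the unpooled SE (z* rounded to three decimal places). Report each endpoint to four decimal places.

(-0.2383, -0.1514)

p̂₁ = 147/484 = 0.30372, p̂₂ = 175/351 = 0.49858; p̂₁ − p̂₂ = -0.19486.
SE = √(0.000436929 + 0.000712245) = √0.001149174 = 0.033899.
For 80% confidence, z* = 1.282. Margin = 1.282·0.033899 = 0.04346.
Interval: -0.19486 ± 0.04346 → (-0.2383, -0.1514).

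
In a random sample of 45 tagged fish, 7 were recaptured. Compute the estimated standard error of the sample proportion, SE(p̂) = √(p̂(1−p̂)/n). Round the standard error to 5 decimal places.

SE = 0.05403

With x = 7 successes in n = 45, p̂ = 0.15556.
p̂(1−p̂) = 0.131361.
SE = √(0.131361/45) = 0.05403.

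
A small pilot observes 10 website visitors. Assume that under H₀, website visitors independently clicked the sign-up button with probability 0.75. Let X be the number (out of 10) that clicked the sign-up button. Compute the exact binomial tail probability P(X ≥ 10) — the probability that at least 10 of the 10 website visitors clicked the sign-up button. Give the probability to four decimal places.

P = 0.0563

X ~ Binomial(n=10, p=0.75).
P(X ≥ 10) = C(10,10)·0.75^10·0.25^0.
= 0.056314 = 0.0563.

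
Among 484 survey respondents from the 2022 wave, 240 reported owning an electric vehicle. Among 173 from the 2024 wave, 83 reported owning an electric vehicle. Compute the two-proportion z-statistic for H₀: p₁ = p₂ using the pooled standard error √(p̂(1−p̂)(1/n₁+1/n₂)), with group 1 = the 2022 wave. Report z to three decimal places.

z = 0.364

p̂₁ = 240/484 = 0.49587, p̂₂ = 83/173 = 0.47977.
Pooling: p̂ = 323/657 = 0.49163.
SE = √[p̂(1−p̂)(1/n₁+1/n₂)] = √[0.49163·0.50837·(1/484+1/173)] ≈ 0.044284.
z = 0.01610/0.044284 = 0.364.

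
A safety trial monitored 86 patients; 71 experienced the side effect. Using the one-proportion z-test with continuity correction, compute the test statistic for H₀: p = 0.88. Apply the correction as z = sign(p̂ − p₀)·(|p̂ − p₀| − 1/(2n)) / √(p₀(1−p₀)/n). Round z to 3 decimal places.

z = -1.387

Sample proportion p̂ = 71/86 = 0.82558. p̂ − p₀ = -0.054419.
1/(2n) = 0.005814.
Corrected numerator: |-0.054419| − 0.005814 = 0.048605.
Null standard error: √(0.88·0.12/86) = √0.001227907 = 0.035042.
z = (−)0.048605/0.035042 = -1.387.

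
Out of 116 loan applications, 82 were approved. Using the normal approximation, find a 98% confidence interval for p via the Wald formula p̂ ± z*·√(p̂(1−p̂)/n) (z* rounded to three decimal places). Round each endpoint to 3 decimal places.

With x = 82 successes in n = 116, p̂ = 0.70690.
SE(p̂) = √(0.70690·0.29310/116) = 0.042263.
z* = 2.326 at the 98% level.
Margin of error: 2.326 × 0.042263 = 0.09830.
So the interval runs from 0.609 to 0.805.

(0.609, 0.805)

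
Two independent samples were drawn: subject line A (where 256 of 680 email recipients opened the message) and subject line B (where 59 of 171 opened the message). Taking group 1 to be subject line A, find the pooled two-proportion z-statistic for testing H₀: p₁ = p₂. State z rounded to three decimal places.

Sample proportions: p̂₁ = 256/680 = 0.37647 and p̂₂ = 59/171 = 0.34503.
Pooled p̂ = (256+59)/(680+171) = 315/851 = 0.37015.
SE = √[p̂(1−p̂)(1/n₁+1/n₂)] = √[0.37015·0.62985·(1/680+1/171)] ≈ 0.041307.
z = 0.03144/0.041307 = 0.761.

z = 0.761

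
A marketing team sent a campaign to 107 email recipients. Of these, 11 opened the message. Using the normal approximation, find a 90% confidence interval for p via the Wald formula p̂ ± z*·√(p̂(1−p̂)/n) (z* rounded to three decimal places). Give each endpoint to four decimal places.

With x = 11 successes in n = 107, p̂ = 0.10280.
SE(p̂) = √(0.10280·0.89720/107) = 0.029360.
The 90% critical value is z* = 1.645.
Margin = 1.645·0.029360 = 0.04830.
So the interval runs from 0.0545 to 0.1511.

(0.0545, 0.1511)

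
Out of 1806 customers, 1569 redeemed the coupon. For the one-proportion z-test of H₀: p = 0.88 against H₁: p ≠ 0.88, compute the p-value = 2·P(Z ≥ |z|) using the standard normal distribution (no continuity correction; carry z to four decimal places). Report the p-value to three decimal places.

The sample proportion is 1569/1806 = 0.86877.
SE₀ = √(0.88·0.12/1806) = 0.007647.
z = (p̂ − p₀)/SE = (1569/1806 − 0.88)/0.007647 ≈ -1.4685.
p-value = 2·P(Z ≥ |z|) with z = -1.4685 → 0.142.

p-value = 0.142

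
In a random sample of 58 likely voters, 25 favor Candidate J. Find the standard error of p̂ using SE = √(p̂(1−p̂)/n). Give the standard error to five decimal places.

The sample proportion is 25/58 = 0.43103.
p̂(1−p̂) = 0.43103·0.56897 = 0.245243.
SE = √(0.245243/58) = √0.004228328 = 0.06503.

SE = 0.06503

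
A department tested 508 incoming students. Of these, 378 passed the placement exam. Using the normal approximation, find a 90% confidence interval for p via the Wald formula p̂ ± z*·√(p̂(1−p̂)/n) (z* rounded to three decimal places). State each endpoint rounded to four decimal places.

(0.7122, 0.7759)

Sample proportion p̂ = 378/508 = 0.74409.
SE = √(p̂(1−p̂)/n) = √(0.190418/508) = 0.019361.
z* = 1.645 at the 90% level.
Margin of error: 1.645 × 0.019361 = 0.03185.
So the interval runs from 0.7122 to 0.7759.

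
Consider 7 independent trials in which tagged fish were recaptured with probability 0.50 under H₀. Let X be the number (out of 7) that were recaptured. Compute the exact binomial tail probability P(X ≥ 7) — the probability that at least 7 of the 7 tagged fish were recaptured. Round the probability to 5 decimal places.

X ~ Binomial(n=7, p=0.50).
P(X ≥ 7) = C(7,7)·0.50^7·0.50^0.
= 0.007812 = 0.00781.

P = 0.00781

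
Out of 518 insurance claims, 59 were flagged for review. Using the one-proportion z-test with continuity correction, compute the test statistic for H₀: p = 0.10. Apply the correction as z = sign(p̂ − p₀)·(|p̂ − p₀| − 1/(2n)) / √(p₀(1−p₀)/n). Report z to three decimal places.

z = 0.981

p̂ = 59/518 = 0.11390. p̂ − p₀ = 0.013900.
1/(2n) = 0.000965.
Corrected numerator: |0.013900| − 0.000965 = 0.012935.
Null standard error: √(0.10·0.90/518) = √0.000173745 = 0.013181.
z = +0.012935/0.013181 = 0.981.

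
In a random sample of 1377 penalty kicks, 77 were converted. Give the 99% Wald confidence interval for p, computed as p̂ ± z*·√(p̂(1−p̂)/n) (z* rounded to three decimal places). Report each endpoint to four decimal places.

(0.0400, 0.0719)

With x = 77 successes in n = 1377, p̂ = 0.05592.
Standard error of p̂: √(0.052792/1377) = √0.000038338 = 0.006192.
For 99% confidence, z* = 2.576.
Margin = 2.576·0.006192 = 0.01595.
So the interval runs from 0.0400 to 0.0719.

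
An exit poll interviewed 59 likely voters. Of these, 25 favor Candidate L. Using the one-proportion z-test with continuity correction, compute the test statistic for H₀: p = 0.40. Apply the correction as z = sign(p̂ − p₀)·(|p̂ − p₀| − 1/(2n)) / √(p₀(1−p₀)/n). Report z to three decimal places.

z = 0.239

p̂ = 25/59 = 0.42373. p̂ − p₀ = 0.023729.
1/(2n) = 0.008475.
Corrected numerator: |0.023729| − 0.008475 = 0.015254.
SE₀ = √(0.40·0.60/59) = 0.063779.
z = +0.015254/0.063779 = 0.239.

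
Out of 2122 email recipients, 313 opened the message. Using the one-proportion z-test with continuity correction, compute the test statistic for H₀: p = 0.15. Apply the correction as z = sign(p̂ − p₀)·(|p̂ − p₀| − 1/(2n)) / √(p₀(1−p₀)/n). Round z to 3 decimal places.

p̂ = 313/2122 = 0.14750. p̂ − p₀ = -0.002498.
1/(2n) = 0.000236.
Corrected numerator: |-0.002498| − 0.000236 = 0.002262.
Null standard error: √(0.15·0.85/2122) = √0.000060085 = 0.007751.
z = (−)0.002262/0.007751 = -0.292.

z = -0.292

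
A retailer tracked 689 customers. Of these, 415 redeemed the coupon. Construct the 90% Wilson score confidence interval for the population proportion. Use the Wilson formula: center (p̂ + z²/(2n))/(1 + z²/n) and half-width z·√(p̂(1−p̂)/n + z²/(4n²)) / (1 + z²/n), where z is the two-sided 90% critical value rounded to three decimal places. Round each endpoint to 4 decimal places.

p̂ = 415/689 = 0.60232; z = 1.645, so z² = 2.706025.
Denominator 1 + z²/n = 1 + 2.706025/689 = 1.003927.
Adjusted center: (0.60232 + z²/(2n))/1.003927 = 0.60192.
Radicand: p̂(1−p̂)/n + z²/(4n²) = 0.000347649 + 0.000001425 = 0.000349074.
Half-width = 1.645·√0.000349074/1.003927 = 0.03061.
So the interval runs from 0.5713 to 0.6325.

(0.5713, 0.6325)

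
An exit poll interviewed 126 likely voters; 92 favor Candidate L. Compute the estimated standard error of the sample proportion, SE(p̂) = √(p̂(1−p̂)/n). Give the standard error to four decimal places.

SE = 0.0395

With x = 92 successes in n = 126, p̂ = 0.73016.
p̂(1−p̂) = 0.197026.
Dividing by n and taking the root: √0.001563698 = 0.0395.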